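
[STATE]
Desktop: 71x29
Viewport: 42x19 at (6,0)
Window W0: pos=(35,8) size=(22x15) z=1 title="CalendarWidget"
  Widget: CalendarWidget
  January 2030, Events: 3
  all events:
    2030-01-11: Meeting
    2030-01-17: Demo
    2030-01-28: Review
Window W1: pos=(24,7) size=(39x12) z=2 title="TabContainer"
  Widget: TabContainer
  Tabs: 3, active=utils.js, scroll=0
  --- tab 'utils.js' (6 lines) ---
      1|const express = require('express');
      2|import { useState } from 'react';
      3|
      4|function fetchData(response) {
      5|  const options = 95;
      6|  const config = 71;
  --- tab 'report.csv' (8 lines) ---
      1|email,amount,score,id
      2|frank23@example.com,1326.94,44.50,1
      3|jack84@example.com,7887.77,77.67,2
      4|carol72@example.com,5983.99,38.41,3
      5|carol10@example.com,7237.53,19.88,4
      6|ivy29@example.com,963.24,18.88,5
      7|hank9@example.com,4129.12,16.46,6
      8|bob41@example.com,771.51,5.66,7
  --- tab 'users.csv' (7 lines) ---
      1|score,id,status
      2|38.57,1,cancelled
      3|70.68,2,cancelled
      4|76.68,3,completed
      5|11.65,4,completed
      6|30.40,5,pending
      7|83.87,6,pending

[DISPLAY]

                                          
                                          
                                          
                                          
                                          
                                          
                                          
                  ┏━━━━━━━━━━━━━━━━━━━━━━━
                  ┃ TabContainer          
                  ┠───────────────────────
                  ┃[utils.js]│ report.csv 
                  ┃───────────────────────
                  ┃const express = require
                  ┃import { useState } fro
                  ┃                       
                  ┃function fetchData(resp
                  ┃  const options = 95;  
                  ┃  const config = 71;   
                  ┗━━━━━━━━━━━━━━━━━━━━━━━


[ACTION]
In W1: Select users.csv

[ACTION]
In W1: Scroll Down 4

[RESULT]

                                          
                                          
                                          
                                          
                                          
                                          
                                          
                  ┏━━━━━━━━━━━━━━━━━━━━━━━
                  ┃ TabContainer          
                  ┠───────────────────────
                  ┃ utils.js │ report.csv 
                  ┃───────────────────────
                  ┃11.65,4,completed      
                  ┃30.40,5,pending        
                  ┃83.87,6,pending        
                  ┃                       
                  ┃                       
                  ┃                       
                  ┗━━━━━━━━━━━━━━━━━━━━━━━


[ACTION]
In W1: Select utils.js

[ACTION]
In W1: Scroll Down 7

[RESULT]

                                          
                                          
                                          
                                          
                                          
                                          
                                          
                  ┏━━━━━━━━━━━━━━━━━━━━━━━
                  ┃ TabContainer          
                  ┠───────────────────────
                  ┃[utils.js]│ report.csv 
                  ┃───────────────────────
                  ┃  const config = 71;   
                  ┃                       
                  ┃                       
                  ┃                       
                  ┃                       
                  ┃                       
                  ┗━━━━━━━━━━━━━━━━━━━━━━━


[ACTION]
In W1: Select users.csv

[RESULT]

                                          
                                          
                                          
                                          
                                          
                                          
                                          
                  ┏━━━━━━━━━━━━━━━━━━━━━━━
                  ┃ TabContainer          
                  ┠───────────────────────
                  ┃ utils.js │ report.csv 
                  ┃───────────────────────
                  ┃score,id,status        
                  ┃38.57,1,cancelled      
                  ┃70.68,2,cancelled      
                  ┃76.68,3,completed      
                  ┃11.65,4,completed      
                  ┃30.40,5,pending        
                  ┗━━━━━━━━━━━━━━━━━━━━━━━


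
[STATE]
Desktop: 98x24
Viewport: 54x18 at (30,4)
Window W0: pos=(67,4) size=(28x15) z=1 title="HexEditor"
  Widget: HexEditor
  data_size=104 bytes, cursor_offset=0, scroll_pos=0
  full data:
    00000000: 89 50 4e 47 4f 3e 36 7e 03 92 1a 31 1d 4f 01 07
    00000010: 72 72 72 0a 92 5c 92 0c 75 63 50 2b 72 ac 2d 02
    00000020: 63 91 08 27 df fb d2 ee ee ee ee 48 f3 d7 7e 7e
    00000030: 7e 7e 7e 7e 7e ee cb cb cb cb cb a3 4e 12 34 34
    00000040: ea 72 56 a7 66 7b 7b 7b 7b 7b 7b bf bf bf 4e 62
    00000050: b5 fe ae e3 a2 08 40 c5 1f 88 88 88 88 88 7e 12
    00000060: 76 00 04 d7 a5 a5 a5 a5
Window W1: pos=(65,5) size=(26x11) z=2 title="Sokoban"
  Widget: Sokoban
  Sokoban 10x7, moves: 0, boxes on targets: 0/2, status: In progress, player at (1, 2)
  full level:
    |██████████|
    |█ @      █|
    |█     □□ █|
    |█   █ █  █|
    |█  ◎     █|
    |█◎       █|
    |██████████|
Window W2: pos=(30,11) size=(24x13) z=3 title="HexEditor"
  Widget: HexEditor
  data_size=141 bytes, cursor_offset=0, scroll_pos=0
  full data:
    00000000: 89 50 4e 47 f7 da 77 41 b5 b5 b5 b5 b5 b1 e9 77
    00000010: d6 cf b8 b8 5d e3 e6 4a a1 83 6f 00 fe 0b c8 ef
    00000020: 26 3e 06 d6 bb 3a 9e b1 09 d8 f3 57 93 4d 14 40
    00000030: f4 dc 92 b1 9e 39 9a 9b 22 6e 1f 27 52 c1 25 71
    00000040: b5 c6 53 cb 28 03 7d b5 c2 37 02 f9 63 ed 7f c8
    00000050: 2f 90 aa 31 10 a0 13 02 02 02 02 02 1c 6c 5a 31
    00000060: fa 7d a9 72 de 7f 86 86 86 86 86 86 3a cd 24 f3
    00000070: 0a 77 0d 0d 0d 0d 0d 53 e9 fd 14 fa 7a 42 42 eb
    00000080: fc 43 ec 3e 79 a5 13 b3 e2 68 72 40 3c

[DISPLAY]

                                     ┏━━━━━━━━━━━━━━━━
                                   ┏━━━━━━━━━━━━━━━━━━
                                   ┃ Sokoban          
                                   ┠──────────────────
                                   ┃██████████        
                                   ┃█ @      █        
                                   ┃█     □□ █        
┏━━━━━━━━━━━━━━━━━━━━━━┓           ┃█   █ █  █        
┃ HexEditor            ┃           ┃█  ◎     █        
┠──────────────────────┨           ┃█◎       █        
┃00000000  89 50 4e 47 ┃           ┃██████████        
┃00000010  d6 cf b8 b8 ┃           ┗━━━━━━━━━━━━━━━━━━
┃00000020  26 3e 06 d6 ┃             ┃                
┃00000030  f4 dc 92 b1 ┃             ┃                
┃00000040  b5 c6 53 cb ┃             ┗━━━━━━━━━━━━━━━━
┃00000050  2f 90 aa 31 ┃                              
┃00000060  fa 7d a9 72 ┃                              
┃00000070  0a 77 0d 0d ┃                              


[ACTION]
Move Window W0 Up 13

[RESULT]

                                     ┃00000010  72 72 
                                   ┏━━━━━━━━━━━━━━━━━━
                                   ┃ Sokoban          
                                   ┠──────────────────
                                   ┃██████████        
                                   ┃█ @      █        
                                   ┃█     □□ █        
┏━━━━━━━━━━━━━━━━━━━━━━┓           ┃█   █ █  █        
┃ HexEditor            ┃           ┃█  ◎     █        
┠──────────────────────┨           ┃█◎       █        
┃00000000  89 50 4e 47 ┃           ┃██████████        
┃00000010  d6 cf b8 b8 ┃           ┗━━━━━━━━━━━━━━━━━━
┃00000020  26 3e 06 d6 ┃                              
┃00000030  f4 dc 92 b1 ┃                              
┃00000040  b5 c6 53 cb ┃                              
┃00000050  2f 90 aa 31 ┃                              
┃00000060  fa 7d a9 72 ┃                              
┃00000070  0a 77 0d 0d ┃                              


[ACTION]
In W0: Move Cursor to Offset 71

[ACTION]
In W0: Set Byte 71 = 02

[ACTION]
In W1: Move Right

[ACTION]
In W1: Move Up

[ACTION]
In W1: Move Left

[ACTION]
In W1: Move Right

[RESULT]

                                     ┃00000010  72 72 
                                   ┏━━━━━━━━━━━━━━━━━━
                                   ┃ Sokoban          
                                   ┠──────────────────
                                   ┃██████████        
                                   ┃█  @     █        
                                   ┃█     □□ █        
┏━━━━━━━━━━━━━━━━━━━━━━┓           ┃█   █ █  █        
┃ HexEditor            ┃           ┃█  ◎     █        
┠──────────────────────┨           ┃█◎       █        
┃00000000  89 50 4e 47 ┃           ┃██████████        
┃00000010  d6 cf b8 b8 ┃           ┗━━━━━━━━━━━━━━━━━━
┃00000020  26 3e 06 d6 ┃                              
┃00000030  f4 dc 92 b1 ┃                              
┃00000040  b5 c6 53 cb ┃                              
┃00000050  2f 90 aa 31 ┃                              
┃00000060  fa 7d a9 72 ┃                              
┃00000070  0a 77 0d 0d ┃                              


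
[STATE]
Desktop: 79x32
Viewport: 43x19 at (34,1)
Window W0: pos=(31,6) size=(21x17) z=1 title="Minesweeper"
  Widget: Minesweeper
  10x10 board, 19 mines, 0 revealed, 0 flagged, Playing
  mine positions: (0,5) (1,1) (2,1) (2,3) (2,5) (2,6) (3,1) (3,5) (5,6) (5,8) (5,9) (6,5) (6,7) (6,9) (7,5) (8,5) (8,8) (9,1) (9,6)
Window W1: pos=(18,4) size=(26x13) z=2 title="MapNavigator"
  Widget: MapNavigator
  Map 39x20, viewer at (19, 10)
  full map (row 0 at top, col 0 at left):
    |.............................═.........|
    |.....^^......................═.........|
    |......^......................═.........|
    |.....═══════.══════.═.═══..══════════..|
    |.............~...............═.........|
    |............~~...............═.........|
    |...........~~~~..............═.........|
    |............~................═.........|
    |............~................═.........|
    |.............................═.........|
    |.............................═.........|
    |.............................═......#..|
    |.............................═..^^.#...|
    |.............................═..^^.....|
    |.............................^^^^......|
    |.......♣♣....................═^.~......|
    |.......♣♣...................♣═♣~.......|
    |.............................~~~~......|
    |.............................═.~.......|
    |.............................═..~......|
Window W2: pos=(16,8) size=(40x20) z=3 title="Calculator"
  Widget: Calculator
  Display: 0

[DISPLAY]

                                           
                                           
                                           
━━━━━━━━━┓                                 
         ┃                                 
─────────┨━━━━━━━┓                         
.......═.┃       ┃                         
━━━━━━━━━━━━━━━━━━━━━┓                     
                     ┃                     
─────────────────────┨                     
                    0┃                     
                     ┃                     
                     ┃                     
                     ┃                     
                     ┃                     
                     ┃                     
                     ┃                     
                     ┃                     
                     ┃                     


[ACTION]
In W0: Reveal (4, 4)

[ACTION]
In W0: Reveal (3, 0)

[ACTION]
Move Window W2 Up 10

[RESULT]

                     ┃                     
─────────────────────┨                     
                    0┃                     
                     ┃                     
                     ┃                     
                     ┃                     
                     ┃                     
                     ┃                     
                     ┃                     
                     ┃                     
                     ┃                     
                     ┃                     
                     ┃                     
                     ┃                     
                     ┃                     
                     ┃                     
                     ┃                     
                     ┃                     
━━━━━━━━━━━━━━━━━━━━━┛                     


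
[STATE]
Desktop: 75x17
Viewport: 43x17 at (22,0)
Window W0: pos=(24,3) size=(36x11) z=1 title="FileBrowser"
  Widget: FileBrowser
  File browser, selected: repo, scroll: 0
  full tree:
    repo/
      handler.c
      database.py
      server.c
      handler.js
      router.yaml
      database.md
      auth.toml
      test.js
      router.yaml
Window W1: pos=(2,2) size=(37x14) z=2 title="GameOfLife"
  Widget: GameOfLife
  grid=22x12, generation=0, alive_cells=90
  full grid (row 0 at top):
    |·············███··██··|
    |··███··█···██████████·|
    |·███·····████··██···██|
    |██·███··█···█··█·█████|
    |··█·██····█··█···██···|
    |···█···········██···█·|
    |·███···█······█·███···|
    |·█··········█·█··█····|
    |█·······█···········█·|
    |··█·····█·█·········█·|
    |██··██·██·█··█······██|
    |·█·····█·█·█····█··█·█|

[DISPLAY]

                                           
                                           
━━━━━━━━━━━━━━━━┓                          
                ┃━━━━━━━━━━━━━━━━━━━━┓     
────────────────┨                    ┃     
                ┃────────────────────┨     
██·             ┃                    ┃     
·██             ┃                    ┃     
███             ┃y                   ┃     
···             ┃                    ┃     
·█·             ┃                    ┃     
···             ┃l                   ┃     
···             ┃d                   ┃     
·█·             ┃━━━━━━━━━━━━━━━━━━━━┛     
·█·             ┃                          
━━━━━━━━━━━━━━━━┛                          
                                           


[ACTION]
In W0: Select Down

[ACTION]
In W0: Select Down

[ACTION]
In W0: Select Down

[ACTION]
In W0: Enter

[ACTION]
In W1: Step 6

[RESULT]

                                           
                                           
━━━━━━━━━━━━━━━━┓                          
                ┃━━━━━━━━━━━━━━━━━━━━┓     
────────────────┨                    ┃     
                ┃────────────────────┨     
···             ┃                    ┃     
···             ┃                    ┃     
···             ┃y                   ┃     
···             ┃                    ┃     
█··             ┃                    ┃     
·█·             ┃l                   ┃     
█··             ┃d                   ┃     
···             ┃━━━━━━━━━━━━━━━━━━━━┛     
·█·             ┃                          
━━━━━━━━━━━━━━━━┛                          
                                           


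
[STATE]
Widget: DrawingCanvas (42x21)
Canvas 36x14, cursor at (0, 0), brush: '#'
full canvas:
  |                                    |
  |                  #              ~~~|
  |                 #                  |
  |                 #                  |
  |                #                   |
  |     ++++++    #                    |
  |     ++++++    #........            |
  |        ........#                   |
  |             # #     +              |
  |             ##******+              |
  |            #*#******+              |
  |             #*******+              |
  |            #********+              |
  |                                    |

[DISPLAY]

+                                         
                  #              ~~~      
                 #                        
                 #                        
                #                         
     ++++++    #                          
     ++++++    #........                  
        ........#                         
             # #     +                    
             ##******+                    
            #*#******+                    
             #*******+                    
            #********+                    
                                          
                                          
                                          
                                          
                                          
                                          
                                          
                                          


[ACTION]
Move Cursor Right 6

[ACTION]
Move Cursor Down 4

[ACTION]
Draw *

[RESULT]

                                          
                  #              ~~~      
                 #                        
                 #                        
      *         #                         
     ++++++    #                          
     ++++++    #........                  
        ........#                         
             # #     +                    
             ##******+                    
            #*#******+                    
             #*******+                    
            #********+                    
                                          
                                          
                                          
                                          
                                          
                                          
                                          
                                          


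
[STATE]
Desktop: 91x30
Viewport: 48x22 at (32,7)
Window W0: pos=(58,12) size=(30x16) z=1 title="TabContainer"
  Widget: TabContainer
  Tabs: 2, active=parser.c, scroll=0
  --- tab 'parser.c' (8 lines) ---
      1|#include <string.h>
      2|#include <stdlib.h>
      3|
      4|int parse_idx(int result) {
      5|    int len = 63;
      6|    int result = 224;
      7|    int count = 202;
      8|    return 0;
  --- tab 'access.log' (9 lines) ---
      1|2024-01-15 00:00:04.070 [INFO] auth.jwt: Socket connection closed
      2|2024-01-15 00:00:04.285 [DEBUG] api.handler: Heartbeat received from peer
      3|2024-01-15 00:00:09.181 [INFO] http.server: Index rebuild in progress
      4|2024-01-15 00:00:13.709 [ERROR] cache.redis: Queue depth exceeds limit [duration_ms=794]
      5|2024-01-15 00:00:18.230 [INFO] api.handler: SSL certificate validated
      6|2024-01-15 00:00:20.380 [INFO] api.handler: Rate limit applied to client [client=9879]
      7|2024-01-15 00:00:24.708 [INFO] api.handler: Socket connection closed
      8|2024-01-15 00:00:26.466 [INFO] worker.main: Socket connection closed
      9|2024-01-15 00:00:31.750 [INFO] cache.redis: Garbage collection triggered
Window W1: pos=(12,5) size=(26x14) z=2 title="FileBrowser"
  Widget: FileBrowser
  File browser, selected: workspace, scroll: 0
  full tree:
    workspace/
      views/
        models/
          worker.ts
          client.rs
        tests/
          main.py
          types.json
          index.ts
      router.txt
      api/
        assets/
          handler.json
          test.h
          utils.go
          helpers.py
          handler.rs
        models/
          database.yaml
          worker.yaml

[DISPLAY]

─────┨                                          
     ┃                                          
     ┃                                          
     ┃                                          
     ┃                                          
     ┃                    ┏━━━━━━━━━━━━━━━━━━━━━
     ┃                    ┃ TabContainer        
     ┃                    ┠─────────────────────
     ┃                    ┃[parser.c]│ access.lo
     ┃                    ┃─────────────────────
     ┃                    ┃#include <string.h>  
━━━━━┛                    ┃#include <stdlib.h>  
                          ┃                     
                          ┃int parse_idx(int res
                          ┃    int len = 63;    
                          ┃    int result = 224;
                          ┃    int count = 202; 
                          ┃    return 0;        
                          ┃                     
                          ┃                     
                          ┗━━━━━━━━━━━━━━━━━━━━━
                                                


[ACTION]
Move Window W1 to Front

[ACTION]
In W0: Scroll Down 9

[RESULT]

─────┨                                          
     ┃                                          
     ┃                                          
     ┃                                          
     ┃                                          
     ┃                    ┏━━━━━━━━━━━━━━━━━━━━━
     ┃                    ┃ TabContainer        
     ┃                    ┠─────────────────────
     ┃                    ┃[parser.c]│ access.lo
     ┃                    ┃─────────────────────
     ┃                    ┃    return 0;        
━━━━━┛                    ┃                     
                          ┃                     
                          ┃                     
                          ┃                     
                          ┃                     
                          ┃                     
                          ┃                     
                          ┃                     
                          ┃                     
                          ┗━━━━━━━━━━━━━━━━━━━━━
                                                


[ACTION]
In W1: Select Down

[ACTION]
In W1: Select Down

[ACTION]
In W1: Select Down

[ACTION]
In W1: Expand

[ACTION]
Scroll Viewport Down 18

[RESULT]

     ┃                                          
     ┃                                          
     ┃                                          
     ┃                                          
     ┃                    ┏━━━━━━━━━━━━━━━━━━━━━
     ┃                    ┃ TabContainer        
     ┃                    ┠─────────────────────
     ┃                    ┃[parser.c]│ access.lo
     ┃                    ┃─────────────────────
     ┃                    ┃    return 0;        
━━━━━┛                    ┃                     
                          ┃                     
                          ┃                     
                          ┃                     
                          ┃                     
                          ┃                     
                          ┃                     
                          ┃                     
                          ┃                     
                          ┗━━━━━━━━━━━━━━━━━━━━━
                                                
                                                


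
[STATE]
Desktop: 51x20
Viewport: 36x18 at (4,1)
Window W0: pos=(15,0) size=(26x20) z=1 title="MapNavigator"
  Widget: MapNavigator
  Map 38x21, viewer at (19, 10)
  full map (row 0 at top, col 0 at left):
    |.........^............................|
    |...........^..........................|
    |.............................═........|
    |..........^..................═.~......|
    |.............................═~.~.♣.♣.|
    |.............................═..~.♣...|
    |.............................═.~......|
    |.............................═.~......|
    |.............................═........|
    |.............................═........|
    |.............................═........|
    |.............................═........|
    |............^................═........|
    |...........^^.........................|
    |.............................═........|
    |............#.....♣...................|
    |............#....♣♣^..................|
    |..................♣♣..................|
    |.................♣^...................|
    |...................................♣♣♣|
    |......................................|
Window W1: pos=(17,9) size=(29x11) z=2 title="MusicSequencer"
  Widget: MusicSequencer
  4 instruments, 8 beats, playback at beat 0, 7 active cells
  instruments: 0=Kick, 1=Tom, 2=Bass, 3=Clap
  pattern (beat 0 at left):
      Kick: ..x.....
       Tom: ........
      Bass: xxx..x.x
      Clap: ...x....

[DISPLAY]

           ┃ MapNavigator           
           ┠────────────────────────
           ┃......................═.
           ┃...^..................═.
           ┃......................═~
           ┃......................═.
           ┃......................═.
           ┃......................═.
           ┃.┏━━━━━━━━━━━━━━━━━━━━━━
           ┃.┃ MusicSequencer       
           ┃.┠──────────────────────
           ┃.┃     ▼1234567         
           ┃.┃ Kick··█·····         
           ┃.┃  Tom········         
           ┃.┃ Bass███··█·█         
           ┃.┃ Clap···█····         
           ┃.┃                      
           ┃.┃                      


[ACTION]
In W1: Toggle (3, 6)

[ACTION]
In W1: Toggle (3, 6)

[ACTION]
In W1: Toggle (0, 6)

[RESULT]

           ┃ MapNavigator           
           ┠────────────────────────
           ┃......................═.
           ┃...^..................═.
           ┃......................═~
           ┃......................═.
           ┃......................═.
           ┃......................═.
           ┃.┏━━━━━━━━━━━━━━━━━━━━━━
           ┃.┃ MusicSequencer       
           ┃.┠──────────────────────
           ┃.┃     ▼1234567         
           ┃.┃ Kick··█···█·         
           ┃.┃  Tom········         
           ┃.┃ Bass███··█·█         
           ┃.┃ Clap···█····         
           ┃.┃                      
           ┃.┃                      


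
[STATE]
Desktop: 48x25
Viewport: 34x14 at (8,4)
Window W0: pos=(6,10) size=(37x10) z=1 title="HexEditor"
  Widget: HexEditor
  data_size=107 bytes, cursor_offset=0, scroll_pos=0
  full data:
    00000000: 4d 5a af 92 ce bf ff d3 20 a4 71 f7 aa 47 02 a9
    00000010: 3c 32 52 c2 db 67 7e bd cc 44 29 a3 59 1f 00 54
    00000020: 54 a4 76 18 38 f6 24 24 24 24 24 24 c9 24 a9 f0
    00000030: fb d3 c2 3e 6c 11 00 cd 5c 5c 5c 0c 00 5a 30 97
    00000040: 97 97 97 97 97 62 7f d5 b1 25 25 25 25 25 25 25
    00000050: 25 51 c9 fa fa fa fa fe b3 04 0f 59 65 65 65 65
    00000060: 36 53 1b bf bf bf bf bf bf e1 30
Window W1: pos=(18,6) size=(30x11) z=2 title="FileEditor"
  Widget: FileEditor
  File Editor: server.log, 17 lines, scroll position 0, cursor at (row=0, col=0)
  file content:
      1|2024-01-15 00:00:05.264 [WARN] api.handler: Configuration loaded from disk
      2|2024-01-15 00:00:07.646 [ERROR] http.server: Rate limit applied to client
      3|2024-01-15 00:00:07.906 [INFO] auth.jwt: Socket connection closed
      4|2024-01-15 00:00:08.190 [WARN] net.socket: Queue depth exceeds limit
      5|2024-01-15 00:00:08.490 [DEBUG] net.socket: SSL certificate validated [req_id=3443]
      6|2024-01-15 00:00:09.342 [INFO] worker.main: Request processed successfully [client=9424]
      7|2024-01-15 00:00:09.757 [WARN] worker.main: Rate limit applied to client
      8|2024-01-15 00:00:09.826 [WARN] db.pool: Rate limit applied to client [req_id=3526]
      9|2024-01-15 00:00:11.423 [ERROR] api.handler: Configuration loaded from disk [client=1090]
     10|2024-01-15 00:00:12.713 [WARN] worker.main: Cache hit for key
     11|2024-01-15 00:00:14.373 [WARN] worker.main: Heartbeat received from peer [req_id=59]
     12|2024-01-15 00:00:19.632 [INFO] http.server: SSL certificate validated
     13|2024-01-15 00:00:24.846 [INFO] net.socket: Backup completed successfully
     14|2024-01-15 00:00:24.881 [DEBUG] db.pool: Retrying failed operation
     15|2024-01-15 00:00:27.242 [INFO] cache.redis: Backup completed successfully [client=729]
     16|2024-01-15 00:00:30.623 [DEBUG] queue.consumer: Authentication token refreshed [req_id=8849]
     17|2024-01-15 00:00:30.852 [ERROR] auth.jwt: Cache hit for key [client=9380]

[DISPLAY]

                                  
                                  
          ┏━━━━━━━━━━━━━━━━━━━━━━━
          ┃ FileEditor            
          ┠───────────────────────
          ┃█024-01-15 00:00:05.264
━━━━━━━━━━┃2024-01-15 00:00:07.646
HexEditor ┃2024-01-15 00:00:07.906
──────────┃2024-01-15 00:00:08.190
0000000  4┃2024-01-15 00:00:08.490
0000010  3┃2024-01-15 00:00:09.342
0000020  5┃2024-01-15 00:00:09.757
0000030  f┗━━━━━━━━━━━━━━━━━━━━━━━
0000040  97 97 97 97 97 62 7f d5  


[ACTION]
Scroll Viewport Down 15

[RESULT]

HexEditor ┃2024-01-15 00:00:07.906
──────────┃2024-01-15 00:00:08.190
0000000  4┃2024-01-15 00:00:08.490
0000010  3┃2024-01-15 00:00:09.342
0000020  5┃2024-01-15 00:00:09.757
0000030  f┗━━━━━━━━━━━━━━━━━━━━━━━
0000040  97 97 97 97 97 62 7f d5  
0000050  25 51 c9 fa fa fa fa fe  
━━━━━━━━━━━━━━━━━━━━━━━━━━━━━━━━━━
                                  
                                  
                                  
                                  
                                  


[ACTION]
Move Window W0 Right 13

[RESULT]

   ┃ HexEd┃2024-01-15 00:00:07.906
   ┠──────┃2024-01-15 00:00:08.190
   ┃000000┃2024-01-15 00:00:08.490
   ┃000000┃2024-01-15 00:00:09.342
   ┃000000┃2024-01-15 00:00:09.757
   ┃000000┗━━━━━━━━━━━━━━━━━━━━━━━
   ┃00000040  97 97 97 97 97 62 7f
   ┃00000050  25 51 c9 fa fa fa fa
   ┗━━━━━━━━━━━━━━━━━━━━━━━━━━━━━━
                                  
                                  
                                  
                                  
                                  


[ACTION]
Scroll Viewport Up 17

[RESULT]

                                  
                                  
                                  
                                  
                                  
                                  
          ┏━━━━━━━━━━━━━━━━━━━━━━━
          ┃ FileEditor            
          ┠───────────────────────
          ┃█024-01-15 00:00:05.264
   ┏━━━━━━┃2024-01-15 00:00:07.646
   ┃ HexEd┃2024-01-15 00:00:07.906
   ┠──────┃2024-01-15 00:00:08.190
   ┃000000┃2024-01-15 00:00:08.490


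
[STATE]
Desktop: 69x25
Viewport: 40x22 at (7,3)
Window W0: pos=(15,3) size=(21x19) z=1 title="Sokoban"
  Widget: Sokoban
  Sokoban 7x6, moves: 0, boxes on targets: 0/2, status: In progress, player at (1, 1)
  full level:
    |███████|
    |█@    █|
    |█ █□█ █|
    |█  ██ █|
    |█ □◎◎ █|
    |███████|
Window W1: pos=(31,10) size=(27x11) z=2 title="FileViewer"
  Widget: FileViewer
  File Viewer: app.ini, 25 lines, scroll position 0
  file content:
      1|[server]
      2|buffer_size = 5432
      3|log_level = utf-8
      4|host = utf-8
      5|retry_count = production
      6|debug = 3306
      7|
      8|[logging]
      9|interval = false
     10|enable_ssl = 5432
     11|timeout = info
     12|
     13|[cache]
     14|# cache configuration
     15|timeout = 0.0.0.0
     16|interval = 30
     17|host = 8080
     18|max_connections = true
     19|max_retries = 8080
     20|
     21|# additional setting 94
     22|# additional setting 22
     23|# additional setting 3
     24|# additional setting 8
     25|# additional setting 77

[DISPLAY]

        ┏━━━━━━━━━━━━━━━━━━━┓           
        ┃ Sokoban           ┃           
        ┠───────────────────┨           
        ┃███████            ┃           
        ┃█@    █            ┃           
        ┃█ █□█ █            ┃           
        ┃█  ██ █            ┃           
        ┃█ □◎◎ █        ┏━━━━━━━━━━━━━━━
        ┃███████        ┃ FileViewer    
        ┃Moves: 0  0/2  ┠───────────────
        ┃               ┃[server]       
        ┃               ┃buffer_size = 5
        ┃               ┃log_level = utf
        ┃               ┃host = utf-8   
        ┃               ┃retry_count = p
        ┃               ┃debug = 3306   
        ┃               ┃               
        ┃               ┗━━━━━━━━━━━━━━━
        ┗━━━━━━━━━━━━━━━━━━━┛           
                                        
                                        
                                        


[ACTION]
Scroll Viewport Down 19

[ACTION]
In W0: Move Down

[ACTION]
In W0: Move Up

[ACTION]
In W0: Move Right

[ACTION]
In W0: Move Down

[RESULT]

        ┏━━━━━━━━━━━━━━━━━━━┓           
        ┃ Sokoban           ┃           
        ┠───────────────────┨           
        ┃███████            ┃           
        ┃█ @   █            ┃           
        ┃█ █□█ █            ┃           
        ┃█  ██ █            ┃           
        ┃█ □◎◎ █        ┏━━━━━━━━━━━━━━━
        ┃███████        ┃ FileViewer    
        ┃Moves: 3  0/2  ┠───────────────
        ┃               ┃[server]       
        ┃               ┃buffer_size = 5
        ┃               ┃log_level = utf
        ┃               ┃host = utf-8   
        ┃               ┃retry_count = p
        ┃               ┃debug = 3306   
        ┃               ┃               
        ┃               ┗━━━━━━━━━━━━━━━
        ┗━━━━━━━━━━━━━━━━━━━┛           
                                        
                                        
                                        


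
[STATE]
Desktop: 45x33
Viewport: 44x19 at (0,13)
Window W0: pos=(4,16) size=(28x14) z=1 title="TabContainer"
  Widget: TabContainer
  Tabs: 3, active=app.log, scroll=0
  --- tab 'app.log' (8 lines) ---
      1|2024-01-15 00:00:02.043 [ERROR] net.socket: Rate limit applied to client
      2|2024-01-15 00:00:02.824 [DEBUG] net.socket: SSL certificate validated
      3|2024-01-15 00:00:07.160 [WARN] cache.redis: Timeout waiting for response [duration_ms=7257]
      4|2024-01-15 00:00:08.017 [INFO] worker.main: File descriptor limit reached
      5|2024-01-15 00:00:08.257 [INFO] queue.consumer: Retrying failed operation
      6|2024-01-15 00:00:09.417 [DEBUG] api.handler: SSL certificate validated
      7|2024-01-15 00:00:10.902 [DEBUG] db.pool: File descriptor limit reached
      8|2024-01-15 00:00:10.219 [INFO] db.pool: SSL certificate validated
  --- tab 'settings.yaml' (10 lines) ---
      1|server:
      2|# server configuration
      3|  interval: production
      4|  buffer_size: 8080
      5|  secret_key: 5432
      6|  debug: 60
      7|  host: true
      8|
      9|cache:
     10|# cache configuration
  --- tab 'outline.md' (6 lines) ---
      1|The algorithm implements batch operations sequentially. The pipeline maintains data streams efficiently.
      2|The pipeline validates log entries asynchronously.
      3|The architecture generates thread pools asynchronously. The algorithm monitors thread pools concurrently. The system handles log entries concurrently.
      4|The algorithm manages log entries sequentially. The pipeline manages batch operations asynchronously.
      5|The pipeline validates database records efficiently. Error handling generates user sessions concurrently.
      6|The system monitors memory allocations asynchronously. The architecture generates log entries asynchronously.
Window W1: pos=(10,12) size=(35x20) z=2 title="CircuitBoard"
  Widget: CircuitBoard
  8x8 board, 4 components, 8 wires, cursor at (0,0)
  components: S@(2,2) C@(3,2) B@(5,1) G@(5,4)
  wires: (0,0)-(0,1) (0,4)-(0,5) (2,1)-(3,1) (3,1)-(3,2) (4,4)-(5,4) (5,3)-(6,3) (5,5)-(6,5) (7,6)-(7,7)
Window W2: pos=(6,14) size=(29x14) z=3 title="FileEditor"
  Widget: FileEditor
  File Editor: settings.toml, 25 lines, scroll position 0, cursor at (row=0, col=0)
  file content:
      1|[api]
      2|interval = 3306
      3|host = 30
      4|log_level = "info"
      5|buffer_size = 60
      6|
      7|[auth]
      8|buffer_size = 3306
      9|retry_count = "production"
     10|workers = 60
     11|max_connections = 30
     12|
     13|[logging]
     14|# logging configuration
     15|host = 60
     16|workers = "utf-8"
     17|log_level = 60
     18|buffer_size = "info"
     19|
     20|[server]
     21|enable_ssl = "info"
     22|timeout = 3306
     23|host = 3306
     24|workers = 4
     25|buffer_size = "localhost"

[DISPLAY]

          ┃ CircuitBoard                    
      ┏━━━━━━━━━━━━━━━━━━━━━━━━━━━┓─────────
      ┃ FileEditor                ┃         
    ┏━┠───────────────────────────┨·        
    ┃ ┃█api]                     ▲┃         
    ┠─┃interval = 3306           █┃         
    ┃[┃host = 30                 ░┃         
    ┃─┃log_level = "info"        ░┃         
    ┃2┃buffer_size = 60          ░┃         
    ┃2┃                          ░┃         
    ┃2┃[auth]                    ░┃         
    ┃2┃buffer_size = 3306        ░┃         
    ┃2┃retry_count = "production"░┃         
    ┃2┃workers = 60              ▼┃·        
    ┃2┗━━━━━━━━━━━━━━━━━━━━━━━━━━━┛│        
    ┃2024-┃6               ·       ·        
    ┗━━━━━┃                                 
          ┃7                           · ─ ·
          ┗━━━━━━━━━━━━━━━━━━━━━━━━━━━━━━━━━


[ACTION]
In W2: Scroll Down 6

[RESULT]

          ┃ CircuitBoard                    
      ┏━━━━━━━━━━━━━━━━━━━━━━━━━━━┓─────────
      ┃ FileEditor                ┃         
    ┏━┠───────────────────────────┨·        
    ┃ ┃[auth]                    ▲┃         
    ┠─┃buffer_size = 3306        ░┃         
    ┃[┃retry_count = "production"░┃         
    ┃─┃workers = 60              ░┃         
    ┃2┃max_connections = 30      █┃         
    ┃2┃                          ░┃         
    ┃2┃[logging]                 ░┃         
    ┃2┃# logging configuration   ░┃         
    ┃2┃host = 60                 ░┃         
    ┃2┃workers = "utf-8"         ▼┃·        
    ┃2┗━━━━━━━━━━━━━━━━━━━━━━━━━━━┛│        
    ┃2024-┃6               ·       ·        
    ┗━━━━━┃                                 
          ┃7                           · ─ ·
          ┗━━━━━━━━━━━━━━━━━━━━━━━━━━━━━━━━━


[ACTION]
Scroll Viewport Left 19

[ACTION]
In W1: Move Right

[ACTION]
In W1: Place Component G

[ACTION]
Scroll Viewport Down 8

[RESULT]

      ┏━━━━━━━━━━━━━━━━━━━━━━━━━━━┓─────────
      ┃ FileEditor                ┃         
    ┏━┠───────────────────────────┨·        
    ┃ ┃[auth]                    ▲┃         
    ┠─┃buffer_size = 3306        ░┃         
    ┃[┃retry_count = "production"░┃         
    ┃─┃workers = 60              ░┃         
    ┃2┃max_connections = 30      █┃         
    ┃2┃                          ░┃         
    ┃2┃[logging]                 ░┃         
    ┃2┃# logging configuration   ░┃         
    ┃2┃host = 60                 ░┃         
    ┃2┃workers = "utf-8"         ▼┃·        
    ┃2┗━━━━━━━━━━━━━━━━━━━━━━━━━━━┛│        
    ┃2024-┃6               ·       ·        
    ┗━━━━━┃                                 
          ┃7                           · ─ ·
          ┗━━━━━━━━━━━━━━━━━━━━━━━━━━━━━━━━━
                                            
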